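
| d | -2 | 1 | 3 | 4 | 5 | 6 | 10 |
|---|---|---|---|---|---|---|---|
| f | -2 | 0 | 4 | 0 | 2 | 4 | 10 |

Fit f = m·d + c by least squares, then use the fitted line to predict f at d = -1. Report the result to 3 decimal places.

The normal equations are: 191·m + 27·c = 150;  27·m + 7·c = 18.
(Σd·d = 191, Σd = 27, Σ1 = 7, Σd·f = 150, Σf = 18.)
Δ = 191·7 − 27² = 608.
m = (150·7 − 27·18)/608 = 141/152; c = (191·18 − 27·150)/608 = -153/152.
At d = -1: f̂ = (141/152)·(-1) + (-153/152)·(1) = -147/76.

f̂ = -1.934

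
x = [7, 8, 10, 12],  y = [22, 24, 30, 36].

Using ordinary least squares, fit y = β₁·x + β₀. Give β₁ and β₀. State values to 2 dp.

Compute the Gram sums: Σx·x = 357, Σx = 37, Σ1 = 4.
For Aᵀy: Σx·y = 1078, Σy = 112.
AᵀA·[β₁, β₀]ᵀ = Aᵀy becomes [[357, 37]; [37, 4]]·[β₁, β₀]ᵀ = [1078, 112]ᵀ.
Δ = 357·4 − 37² = 59.
β₁ = (1078·4 − 37·112)/59 = 168/59; β₀ = (357·112 − 37·1078)/59 = 98/59.

β₁ = 2.85, β₀ = 1.66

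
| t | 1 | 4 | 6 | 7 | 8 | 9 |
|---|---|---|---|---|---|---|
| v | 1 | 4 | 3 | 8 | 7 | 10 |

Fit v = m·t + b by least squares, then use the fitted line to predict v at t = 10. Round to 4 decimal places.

v̂ = 9.8288

The normal system MᵀM·[m, b]ᵀ = Mᵀv is [[247, 35]; [35, 6]]·[m, b]ᵀ = [237, 33]ᵀ.
Determinant 247·6 − 35² = 257.
m = (237·6 − 35·33)/257 = 267/257; b = (247·33 − 35·237)/257 = -144/257.
At t = 10: v̂ = (267/257)·(10) + (-144/257)·(1) = 2526/257.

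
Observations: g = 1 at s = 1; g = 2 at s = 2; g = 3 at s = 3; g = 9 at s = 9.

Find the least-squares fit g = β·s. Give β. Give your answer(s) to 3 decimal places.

β = 1.000

Normal-equation sums: Σs·s = 95.
Right-hand side: Σs·g = 95.
AᵀA·[β]ᵀ = Aᵀg becomes [[95]]·[β]ᵀ = [95]ᵀ.
Hence β = 95 / 95 ≈ 1.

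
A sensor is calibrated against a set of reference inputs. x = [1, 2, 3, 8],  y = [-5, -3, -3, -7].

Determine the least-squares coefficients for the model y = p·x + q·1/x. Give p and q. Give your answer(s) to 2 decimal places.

p = -0.78, q = -3.82

With design matrix M, MᵀM = [[78, 4]; [4, 793/576]] and Mᵀy = [-76, -67/8]ᵀ.
Eliminating q: (793/576)·(row 1) − 4·(row 2) gives (8773/96)·p = (793/576)·(-76) − 4·(-67/8) = -10243/144, so p = -20486/26319.
Then q = ((-67/8) − 4·(-20486/26319))/(793/576) = -33528/8773.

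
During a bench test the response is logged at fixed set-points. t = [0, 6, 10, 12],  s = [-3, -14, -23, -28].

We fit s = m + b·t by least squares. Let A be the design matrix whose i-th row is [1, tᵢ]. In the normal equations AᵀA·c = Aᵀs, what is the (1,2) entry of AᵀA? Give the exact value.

28

Row 1 ↔ basis 1, column 2 ↔ basis t, so (AᵀA)_{1,2} = Σᵢ t = (1)·(0) + (1)·(6) + (1)·(10) + (1)·(12) = 28.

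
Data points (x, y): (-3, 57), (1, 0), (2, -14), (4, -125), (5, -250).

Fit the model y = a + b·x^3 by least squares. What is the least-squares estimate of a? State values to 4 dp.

a = 2.4967

From the data, Σ1 = 5, Σx^3 = 171, Σx^3·x^3 = 20515.
And Σy = -332, Σx^3·y = -40901.
So AᵀA·[a, b]ᵀ = Aᵀy: [[5, 171]; [171, 20515]]·[a, b]ᵀ = [-332, -40901]ᵀ.
Determinant 5·20515 − 171² = 73334.
a = ((-332)·20515 − 171·(-40901))/73334 = 183091/73334; b = (5·(-40901) − 171·(-332))/73334 = -147733/73334.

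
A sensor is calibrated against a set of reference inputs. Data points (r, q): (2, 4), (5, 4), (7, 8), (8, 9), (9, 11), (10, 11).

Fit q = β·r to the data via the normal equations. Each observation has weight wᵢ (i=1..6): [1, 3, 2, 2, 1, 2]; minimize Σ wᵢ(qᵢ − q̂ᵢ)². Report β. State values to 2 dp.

Sums needed: Σwᵢ·r·r = 586.
For XᵀWq: Σwᵢ·r·q = 643.
Hence β = 643 / 586 ≈ 1.09727.

β = 1.10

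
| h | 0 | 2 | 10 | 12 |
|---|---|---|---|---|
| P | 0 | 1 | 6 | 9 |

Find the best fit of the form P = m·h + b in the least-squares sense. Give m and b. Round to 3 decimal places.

From the data, Σh·h = 248, Σh = 24, Σ1 = 4.
Right-hand side: Σh·P = 170, ΣP = 16.
AᵀA·[m, b]ᵀ = AᵀP becomes [[248, 24]; [24, 4]]·[m, b]ᵀ = [170, 16]ᵀ.
det = 248·4 − 24² = 416.
m = (170·4 − 24·16)/416 = 37/52; b = (248·16 − 24·170)/416 = -7/26.

m = 0.712, b = -0.269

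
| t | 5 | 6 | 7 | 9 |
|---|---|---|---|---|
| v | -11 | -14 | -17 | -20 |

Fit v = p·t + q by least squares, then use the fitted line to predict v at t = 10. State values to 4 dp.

v̂ = -22.7429

Compute the Gram sums: Σt·t = 191, Σt = 27, Σ1 = 4.
Moment sums: Σt·v = -438, Σv = -62.
XᵀX·[p, q]ᵀ = Xᵀv becomes [[191, 27]; [27, 4]]·[p, q]ᵀ = [-438, -62]ᵀ.
det = 191·4 − 27² = 35.
p = ((-438)·4 − 27·(-62))/35 = -78/35; q = (191·(-62) − 27·(-438))/35 = -16/35.
At t = 10: v̂ = (-78/35)·(10) + (-16/35)·(1) = -796/35.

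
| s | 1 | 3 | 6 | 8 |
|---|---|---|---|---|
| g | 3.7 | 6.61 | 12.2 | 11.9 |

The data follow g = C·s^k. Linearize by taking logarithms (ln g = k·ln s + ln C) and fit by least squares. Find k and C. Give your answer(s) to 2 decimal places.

k = 0.60, C = 3.65

Linearized form: ln g = k·ln s + ln C. From the 4 transformed points,
AᵀA = [[8.7414, 4.9698]; [4.9698, 4]], rhs = [11.7066, 8.1749]ᵀ  (here Σln s = 4.9698, Σ(ln s)² = 8.7414, Σln g = 8.1749, Σln s·ln g = 11.7066).
Solving (det = 10.2667): k = 0.60377, ln C = 1.29356, so C = exp(1.29356) = 3.64574.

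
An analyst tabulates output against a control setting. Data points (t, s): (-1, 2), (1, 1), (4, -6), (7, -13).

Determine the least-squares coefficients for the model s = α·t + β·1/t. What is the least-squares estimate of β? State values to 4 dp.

Sums needed: Σt·t = 67, Σt·1/t = 4, Σ1/t·1/t = 1633/784.
For Mᵀs: Σt·s = -116, Σ1/t·s = -61/14.
So MᵀM·[α, β]ᵀ = Mᵀs: [[67, 4]; [4, 1633/784]]·[α, β]ᵀ = [-116, -61/14]ᵀ.
Determinant 67·(1633/784) − 4² = 96867/784.
α = ((-116)·(1633/784) − 4·(-61/14))/(96867/784) = -58588/32289; β = (67·(-61/14) − 4·(-116))/(96867/784) = 44968/32289.

β = 1.3927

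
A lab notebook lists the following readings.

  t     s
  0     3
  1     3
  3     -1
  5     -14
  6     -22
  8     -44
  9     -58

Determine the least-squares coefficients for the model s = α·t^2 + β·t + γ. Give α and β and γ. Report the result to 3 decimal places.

Setting ∂/∂α … = 0 gives: 12660·α + 1610·β + 216·γ = -8662;  1610·α + 216·β + 32·γ = -1076;  216·α + 32·β + 7·γ = -133.
Row-reducing yields α = -46190/53081, β = 56153/53081, γ = 160053/53081.

α = -0.870, β = 1.058, γ = 3.015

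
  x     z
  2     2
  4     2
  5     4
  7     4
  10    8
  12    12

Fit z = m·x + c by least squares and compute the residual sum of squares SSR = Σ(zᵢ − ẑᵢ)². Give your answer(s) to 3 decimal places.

The normal equations are: 338·m + 40·c = 284;  40·m + 6·c = 32.
Eliminating c: 6·(row 1) − 40·(row 2) gives 428·m = 6·284 − 40·32 = 424, so m = 106/107.
Then c = (32 − 40·(106/107))/6 = -136/107.
Residuals: 138/107, -74/107, 34/107, -178/107, -68/107, 148/107; SSR = 784/107.

SSR = 7.327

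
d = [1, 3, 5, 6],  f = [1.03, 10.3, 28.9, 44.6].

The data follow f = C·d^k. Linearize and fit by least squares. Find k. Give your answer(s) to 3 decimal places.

k = 2.091

With ln fᵢ as the transformed response and ln dᵢ as the regressor:
Σln d = 4.4998, Σ(ln d)² = 7.0076, Σln f = 9.5233, Σln d·ln f = 14.7806.
Equations: 7.0076·k + 4.4998·ln C = 14.7806;  4.4998·k + 4·ln C = 9.5233.
Slope k = (n·Σln d·ln f − Σln d·Σln f)/(n·Σ(ln d)² − (Σln d)²) = (4·14.7806 − 4.4998·9.5233)/7.7823 = 2.09060; ln C = (Σln f − k·Σln d)/n = 0.02899.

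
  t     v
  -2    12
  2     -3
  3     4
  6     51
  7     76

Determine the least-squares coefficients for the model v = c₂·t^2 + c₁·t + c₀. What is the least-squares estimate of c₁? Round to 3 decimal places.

c₁ = -3.784

Setting ∂/∂c₂ … = 0 gives: 3810·c₂ + 586·c₁ + 102·c₀ = 5632;  586·c₂ + 102·c₁ + 16·c₀ = 820;  102·c₂ + 16·c₁ + 5·c₀ = 140.
(Σt^2·t^2 = 3810, Σt^2·t = 586, Σt^2 = 102, Σt·t = 102, Σt = 16, Σ1 = 5, Σt^2·v = 5632, Σt·v = 820, Σv = 140.)
Row-reducing yields c₂ = 27781/12782, c₁ = -4397/1162, c₀ = -27031/6391.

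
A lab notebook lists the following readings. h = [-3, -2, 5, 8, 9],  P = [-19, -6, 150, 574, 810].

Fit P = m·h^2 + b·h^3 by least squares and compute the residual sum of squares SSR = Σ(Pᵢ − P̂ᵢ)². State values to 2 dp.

SSR = 4.89

MᵀM·[m, b]ᵀ = MᵀP reads: 11379·m + 94667·b = 105901;  94667·m + 810003·b = 903689.
Eliminating b: 810003·(row 1) − 94667·(row 2) gives 255183248·m = 810003·105901 − 94667·903689 = 230601140, so m = 57650285/63795812.
Then b = (903689 − 94667·(57650285/63795812))/810003 = 64436791/63795812.
Residuals: 2205091/15948953, -24470421/15948953, 18378950/15948953, -15614786/15948953, 7628499/15948953; SSR = 77965323/15948953.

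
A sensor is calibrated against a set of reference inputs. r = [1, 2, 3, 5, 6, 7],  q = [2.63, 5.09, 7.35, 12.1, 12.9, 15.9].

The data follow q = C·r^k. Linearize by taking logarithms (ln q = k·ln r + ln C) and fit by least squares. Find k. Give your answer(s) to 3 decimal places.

Linearized form: ln q = k·ln r + ln C. From the 6 transformed points,
Σln r = 7.1389, Σ(ln r)² = 11.2747, Σln q = 12.4057, Σln r·ln q = 17.2969.
Normal system: [[11.2747, 7.1389]; [7.1389, 6]]·[k, ln C]ᵀ = [17.2969, 12.4057]ᵀ.
Solving (det = 16.6845): k = 0.91216, ln C = 0.98232.

k = 0.912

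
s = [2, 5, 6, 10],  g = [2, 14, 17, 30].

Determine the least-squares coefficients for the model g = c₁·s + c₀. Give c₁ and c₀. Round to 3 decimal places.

c₁ = 3.473, c₀ = -4.221

Sums needed: Σs·s = 165, Σs = 23, Σ1 = 4.
And Σs·g = 476, Σg = 63.
So AᵀA·[c₁, c₀]ᵀ = Aᵀg: [[165, 23]; [23, 4]]·[c₁, c₀]ᵀ = [476, 63]ᵀ.
Determinant 165·4 − 23² = 131.
c₁ = (476·4 − 23·63)/131 = 455/131; c₀ = (165·63 − 23·476)/131 = -553/131.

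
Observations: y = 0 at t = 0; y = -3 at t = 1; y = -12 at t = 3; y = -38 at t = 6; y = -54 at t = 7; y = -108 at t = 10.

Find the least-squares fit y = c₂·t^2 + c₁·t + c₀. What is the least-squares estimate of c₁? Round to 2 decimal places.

c₁ = -0.12

Normal-equation sums: Σt^2·t^2 = 13779, Σt^2·t = 1587, Σt^2 = 195, Σt·t = 195, Σt = 27, Σ1 = 6.
Right-hand side: Σt^2·y = -14925, Σt·y = -1725, Σy = -215.
So AᵀA·[c₂, c₁, c₀]ᵀ = Aᵀy: [[13779, 1587, 195]; [1587, 195, 27]; [195, 27, 6]]·[c₂, c₁, c₀]ᵀ = [-14925, -1725, -215]ᵀ.
Solving the 3×3 system (Gaussian elimination) gives c₂ = -383/363, c₁ = -4/33, c₀ = -362/363.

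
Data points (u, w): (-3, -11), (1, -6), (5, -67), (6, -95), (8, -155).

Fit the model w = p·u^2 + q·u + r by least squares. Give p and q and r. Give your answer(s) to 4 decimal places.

p = -2.0278, q = -3.0592, r = -1.6482

MᵀM·[p, q, r]ᵀ = Mᵀw reads: 6099·p + 827·q + 135·r = -15120;  827·p + 135·q + 17·r = -2118;  135·p + 17·q + 5·r = -334.
(Σu^2·u^2 = 6099, Σu^2·u = 827, Σu^2 = 135, Σu·u = 135, Σu = 17, Σ1 = 5, Σu^2·w = -15120, Σu·w = -2118, Σw = -334.)
Row-reducing yields p = -136939/67531, q = -206592/67531, r = -111305/67531.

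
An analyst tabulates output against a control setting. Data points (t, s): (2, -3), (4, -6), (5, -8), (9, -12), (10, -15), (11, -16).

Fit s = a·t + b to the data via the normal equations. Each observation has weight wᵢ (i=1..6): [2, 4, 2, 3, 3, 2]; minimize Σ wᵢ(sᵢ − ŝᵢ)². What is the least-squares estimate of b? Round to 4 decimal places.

Compute the Gram sums: Σwᵢ·t·t = 907, Σwᵢ·t = 109, Σwᵢ·1 = 16.
For AᵀWs: Σwᵢ·t·s = -1314, Σwᵢ·s = -159.
Eliminating b: 16·(row 1) − 109·(row 2) gives 2631·a = 16·(-1314) − 109·(-159) = -3693, so a = -1231/877.
Then b = ((-159) − 109·(-1231/877))/16 = -329/877.

b = -0.3751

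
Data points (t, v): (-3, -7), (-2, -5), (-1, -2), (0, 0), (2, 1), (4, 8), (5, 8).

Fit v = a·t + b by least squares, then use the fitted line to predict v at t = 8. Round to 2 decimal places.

v̂ = 14.21

The normal system XᵀX·[a, b]ᵀ = Xᵀv is [[59, 5]; [5, 7]]·[a, b]ᵀ = [107, 3]ᵀ.
det = 59·7 − 5² = 388.
a = (107·7 − 5·3)/388 = 367/194; b = (59·3 − 5·107)/388 = -179/194.
At t = 8: v̂ = (367/194)·(8) + (-179/194)·(1) = 2757/194.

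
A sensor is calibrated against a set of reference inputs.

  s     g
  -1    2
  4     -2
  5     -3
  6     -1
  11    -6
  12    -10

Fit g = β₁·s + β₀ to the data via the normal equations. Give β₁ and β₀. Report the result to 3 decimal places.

Setting ∂/∂β₁ … = 0 gives: 343·β₁ + 37·β₀ = -217;  37·β₁ + 6·β₀ = -20.
Eliminating β₀: 6·(row 1) − 37·(row 2) gives 689·β₁ = 6·(-217) − 37·(-20) = -562, so β₁ = -562/689.
Then β₀ = ((-20) − 37·(-562/689))/6 = 1169/689.

β₁ = -0.816, β₀ = 1.697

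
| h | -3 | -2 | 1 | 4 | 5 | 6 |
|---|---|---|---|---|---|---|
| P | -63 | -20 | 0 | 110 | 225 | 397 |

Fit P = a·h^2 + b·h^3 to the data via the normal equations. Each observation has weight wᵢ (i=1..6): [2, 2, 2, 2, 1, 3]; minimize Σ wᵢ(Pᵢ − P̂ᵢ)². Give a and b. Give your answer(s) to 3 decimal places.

a = -1.048, b = 2.011

Normal-equation sums: Σwᵢ·h^2·h^2 = 5221, Σwᵢ·h^2·h^3 = 27953, Σwᵢ·h^3·h^3 = 165373.
For MᵀWP: Σwᵢ·h^2·P = 50727, Σwᵢ·h^3·P = 303183.
MᵀWM·[a, b]ᵀ = MᵀWP becomes [[5221, 27953]; [27953, 165373]]·[a, b]ᵀ = [50727, 303183]ᵀ.
Determinant 5221·165373 − 27953² = 82042224.
a = (50727·165373 − 27953·303183)/82042224 = -7166519/6836852; b = (5221·303183 − 27953·50727)/82042224 = 13745551/6836852.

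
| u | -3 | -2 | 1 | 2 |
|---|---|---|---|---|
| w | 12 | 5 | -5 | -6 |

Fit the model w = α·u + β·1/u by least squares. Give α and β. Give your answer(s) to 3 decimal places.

With design matrix X, XᵀX = [[18, 4]; [4, 29/18]] and Xᵀw = [-63, -29/2]ᵀ.
Eliminating β: (29/18)·(row 1) − 4·(row 2) gives 13·α = (29/18)·(-63) − 4·(-29/2) = -87/2, so α = -87/26.
Then β = ((-29/2) − 4·(-87/26))/(29/18) = -9/13.

α = -3.346, β = -0.692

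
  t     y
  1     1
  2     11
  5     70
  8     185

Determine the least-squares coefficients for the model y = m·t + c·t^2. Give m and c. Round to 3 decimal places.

Forming MᵀM = [[94, 646]; [646, 4738]] and Mᵀy = [1853, 13635]ᵀ gives MᵀM·[m, c]ᵀ = Mᵀy.
Eliminating c: 4738·(row 1) − 646·(row 2) gives 28056·m = 4738·1853 − 646·13635 = -28696, so m = -3587/3507.
Then c = (13635 − 646·(-3587/3507))/4738 = 21163/7014.

m = -1.023, c = 3.017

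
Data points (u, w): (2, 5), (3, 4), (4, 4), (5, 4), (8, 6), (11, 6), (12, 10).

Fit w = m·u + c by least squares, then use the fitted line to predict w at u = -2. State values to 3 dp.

ŵ = 1.858

Forming XᵀX = [[383, 45]; [45, 7]] and Xᵀw = [292, 39]ᵀ gives XᵀX·[m, c]ᵀ = Xᵀw.
Determinant 383·7 − 45² = 656.
m = (292·7 − 45·39)/656 = 289/656; c = (383·39 − 45·292)/656 = 1797/656.
At u = -2: ŵ = (289/656)·(-2) + (1797/656)·(1) = 1219/656.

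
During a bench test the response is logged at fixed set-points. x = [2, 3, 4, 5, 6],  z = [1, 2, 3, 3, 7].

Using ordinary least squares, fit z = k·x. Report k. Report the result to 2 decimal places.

The normal equations are: 90·k = 77.
(Σx·x = 90, Σx·z = 77.)
k = 77/90 = 0.855556.

k = 0.86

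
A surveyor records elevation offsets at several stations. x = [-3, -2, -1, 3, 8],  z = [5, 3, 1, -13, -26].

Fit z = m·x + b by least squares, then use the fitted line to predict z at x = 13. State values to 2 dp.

Sums needed: Σx·x = 87, Σx = 5, Σ1 = 5.
And Σx·z = -269, Σz = -30.
MᵀM·[m, b]ᵀ = Mᵀz becomes [[87, 5]; [5, 5]]·[m, b]ᵀ = [-269, -30]ᵀ.
Determinant 87·5 − 5² = 410.
m = ((-269)·5 − 5·(-30))/410 = -239/82; b = (87·(-30) − 5·(-269))/410 = -253/82.
At x = 13: ẑ = (-239/82)·(13) + (-253/82)·(1) = -1680/41.

ẑ = -40.98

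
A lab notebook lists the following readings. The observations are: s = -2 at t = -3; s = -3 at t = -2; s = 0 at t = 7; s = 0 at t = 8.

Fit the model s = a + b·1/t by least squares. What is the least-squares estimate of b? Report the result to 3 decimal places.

Compute the Gram sums: Σ1 = 4, Σ1/t = -95/168, Σ1/t·1/t = 11209/28224.
And Σs = -5, Σ1/t·s = 13/6.
Eliminating b: (11209/28224)·(row 1) − (-95/168)·(row 2) gives (3979/3136)·a = (11209/28224)·(-5) − (-95/168)·(13/6) = -2385/3136, so a = -2385/3979.
Then b = ((13/6) − (-95/168)·(-2385/3979))/(11209/28224) = 18312/3979.

b = 4.602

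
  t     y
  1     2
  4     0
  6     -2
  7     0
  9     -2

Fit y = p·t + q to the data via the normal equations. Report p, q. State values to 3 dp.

p = -0.462, q = 2.097

XᵀX·[p, q]ᵀ = Xᵀy reads: 183·p + 27·q = -28;  27·p + 5·q = -2.
(Σt·t = 183, Σt = 27, Σ1 = 5, Σt·y = -28, Σy = -2.)
Eliminating q: 5·(row 1) − 27·(row 2) gives 186·p = 5·(-28) − 27·(-2) = -86, so p = -43/93.
Then q = ((-2) − 27·(-43/93))/5 = 65/31.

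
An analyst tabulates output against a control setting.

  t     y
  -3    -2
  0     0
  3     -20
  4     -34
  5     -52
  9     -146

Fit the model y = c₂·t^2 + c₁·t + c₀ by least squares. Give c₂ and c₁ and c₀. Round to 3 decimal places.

With design matrix M, MᵀM = [[7604, 918, 140]; [918, 140, 18]; [140, 18, 6]] and Mᵀy = [-13868, -1764, -254]ᵀ.
Row-reducing yields c₂ = -137969/93755, c₁ = -293418/93755, c₀ = 130569/93755.

c₂ = -1.472, c₁ = -3.130, c₀ = 1.393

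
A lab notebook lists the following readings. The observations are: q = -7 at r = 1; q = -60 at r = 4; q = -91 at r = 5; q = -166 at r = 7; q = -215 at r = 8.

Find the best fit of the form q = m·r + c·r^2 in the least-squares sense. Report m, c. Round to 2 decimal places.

m = -3.47, c = -2.92

Forming MᵀM = [[155, 1045]; [1045, 7379]] and Mᵀq = [-3584, -25136]ᵀ gives MᵀM·[m, c]ᵀ = Mᵀq.
det = 155·7379 − 1045² = 51720.
m = ((-3584)·7379 − 1045·(-25136))/51720 = -22402/6465; c = (155·(-25136) − 1045·(-3584))/51720 = -3770/1293.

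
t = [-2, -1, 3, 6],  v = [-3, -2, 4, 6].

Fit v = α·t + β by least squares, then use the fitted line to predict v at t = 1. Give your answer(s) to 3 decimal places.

The normal system MᵀM·[α, β]ᵀ = Mᵀv is [[50, 6]; [6, 4]]·[α, β]ᵀ = [56, 5]ᵀ.
Determinant 50·4 − 6² = 164.
α = (56·4 − 6·5)/164 = 97/82; β = (50·5 − 6·56)/164 = -43/82.
At t = 1: v̂ = (97/82)·(1) + (-43/82)·(1) = 27/41.

v̂ = 0.659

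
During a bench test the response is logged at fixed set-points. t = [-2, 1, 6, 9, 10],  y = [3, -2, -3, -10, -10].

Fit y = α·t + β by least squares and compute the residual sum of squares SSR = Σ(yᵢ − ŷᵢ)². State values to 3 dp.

Forming AᵀA = [[222, 24]; [24, 5]] and Aᵀy = [-216, -22]ᵀ gives AᵀA·[α, β]ᵀ = Aᵀy.
Δ = 222·5 − 24² = 534.
α = ((-216)·5 − 24·(-22))/534 = -92/89; β = (222·(-22) − 24·(-216))/534 = 50/89.
Residuals: 33/89, -136/89, 235/89, -112/89, -20/89; SSR = 986/89.

SSR = 11.079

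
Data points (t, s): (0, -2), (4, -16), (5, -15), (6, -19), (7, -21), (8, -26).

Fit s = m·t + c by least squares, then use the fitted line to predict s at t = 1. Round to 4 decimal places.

The normal equations are: 190·m + 30·c = -608;  30·m + 6·c = -99.
Eliminating c: 6·(row 1) − 30·(row 2) gives 240·m = 6·(-608) − 30·(-99) = -678, so m = -113/40.
Then c = ((-99) − 30·(-113/40))/6 = -19/8.
At t = 1: ŝ = (-113/40)·(1) + (-19/8)·(1) = -26/5.

ŝ = -5.2000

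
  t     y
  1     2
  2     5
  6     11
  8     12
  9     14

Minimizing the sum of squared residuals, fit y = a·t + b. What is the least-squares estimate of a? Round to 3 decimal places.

Forming MᵀM = [[186, 26]; [26, 5]] and Mᵀy = [300, 44]ᵀ gives MᵀM·[a, b]ᵀ = Mᵀy.
Eliminating b: 5·(row 1) − 26·(row 2) gives 254·a = 5·300 − 26·44 = 356, so a = 178/127.
Then b = (44 − 26·(178/127))/5 = 192/127.

a = 1.402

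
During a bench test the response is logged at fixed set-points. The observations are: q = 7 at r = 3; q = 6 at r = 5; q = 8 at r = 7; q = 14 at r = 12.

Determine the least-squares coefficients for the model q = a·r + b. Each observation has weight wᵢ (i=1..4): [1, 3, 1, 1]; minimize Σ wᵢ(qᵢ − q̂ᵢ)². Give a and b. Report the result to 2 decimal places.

From the data, Σwᵢ·r·r = 277, Σwᵢ·r = 37, Σwᵢ·1 = 6.
And Σwᵢ·r·q = 335, Σwᵢ·q = 47.
Normal equations: [[277, 37]; [37, 6]]·[a, b]ᵀ = [335, 47]ᵀ.
Determinant 277·6 − 37² = 293.
a = (335·6 − 37·47)/293 = 271/293; b = (277·47 − 37·335)/293 = 624/293.

a = 0.92, b = 2.13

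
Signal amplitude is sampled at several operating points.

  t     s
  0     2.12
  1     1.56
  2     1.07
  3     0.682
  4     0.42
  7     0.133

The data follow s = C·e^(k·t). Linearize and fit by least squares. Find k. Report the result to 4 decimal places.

k = -0.4048

Taking logs, ln s = k·t + ln C, so regress ln s on t.
Over the data: Σt = 17.0000, Σ(t)² = 79.0000, Σln s = -2.0039, Σt·ln s = -18.1600.
Normal system: [[79.0000, 17.0000]; [17.0000, 6]]·[k, ln C]ᵀ = [-18.1600, -2.0039]ᵀ.
Solving (det = 185.0000): k = -0.40483, ln C = 0.81305.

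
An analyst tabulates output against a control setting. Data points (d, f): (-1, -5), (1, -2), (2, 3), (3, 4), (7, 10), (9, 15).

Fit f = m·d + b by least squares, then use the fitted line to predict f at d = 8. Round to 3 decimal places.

Forming XᵀX = [[145, 21]; [21, 6]] and Xᵀf = [226, 25]ᵀ gives XᵀX·[m, b]ᵀ = Xᵀf.
Eliminating b: 6·(row 1) − 21·(row 2) gives 429·m = 6·226 − 21·25 = 831, so m = 277/143.
Then b = (25 − 21·(277/143))/6 = -1121/429.
At d = 8: f̂ = (277/143)·(8) + (-1121/429)·(1) = 5527/429.

f̂ = 12.883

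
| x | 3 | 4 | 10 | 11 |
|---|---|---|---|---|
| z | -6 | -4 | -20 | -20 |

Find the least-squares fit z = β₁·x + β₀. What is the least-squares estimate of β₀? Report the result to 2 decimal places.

Setting ∂/∂β₁ … = 0 gives: 246·β₁ + 28·β₀ = -454;  28·β₁ + 4·β₀ = -50.
Determinant 246·4 − 28² = 200.
β₁ = ((-454)·4 − 28·(-50))/200 = -52/25; β₀ = (246·(-50) − 28·(-454))/200 = 103/50.

β₀ = 2.06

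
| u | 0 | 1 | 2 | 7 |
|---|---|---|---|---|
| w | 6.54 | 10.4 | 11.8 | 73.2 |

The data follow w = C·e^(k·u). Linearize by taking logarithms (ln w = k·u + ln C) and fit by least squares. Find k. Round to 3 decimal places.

Linearized form: ln w = k·u + ln C. From the 4 transformed points,
Σu = 10.0000, Σ(u)² = 54.0000, Σln w = 10.9810, Σu·ln w = 37.3304.
Equations: 54.0000·k + 10.0000·ln C = 37.3304;  10.0000·k + 4·ln C = 10.9810.
Δ = 54.0000·4 − (10.0000)² = 116.0000; k = (37.3304·4 − 10.0000·10.9810)/116.0000 = 0.34061, ln C = (54.0000·10.9810 − 10.0000·37.3304)/116.0000 = 1.89373.

k = 0.341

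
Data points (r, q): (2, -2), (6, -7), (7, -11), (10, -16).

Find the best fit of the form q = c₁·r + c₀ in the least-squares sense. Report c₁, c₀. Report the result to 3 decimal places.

c₁ = -1.771, c₀ = 2.069

The normal equations are: 189·c₁ + 25·c₀ = -283;  25·c₁ + 4·c₀ = -36.
Determinant 189·4 − 25² = 131.
c₁ = ((-283)·4 − 25·(-36))/131 = -232/131; c₀ = (189·(-36) − 25·(-283))/131 = 271/131.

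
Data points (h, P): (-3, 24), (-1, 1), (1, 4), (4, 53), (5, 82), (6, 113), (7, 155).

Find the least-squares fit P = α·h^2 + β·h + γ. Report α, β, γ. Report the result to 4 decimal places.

Normal-equation sums: Σh^2·h^2 = 4661, Σh^2·h = 721, Σh^2 = 137, Σh·h = 137, Σh = 19, Σ1 = 7.
Moment sums: Σh^2·P = 14782, Σh·P = 2316, ΣP = 432.
So XᵀX·[α, β, γ]ᵀ = XᵀP: [[4661, 721, 137]; [721, 137, 19]; [137, 19, 7]]·[α, β, γ]ᵀ = [14782, 2316, 432]ᵀ.
Solving the 3×3 system (Gaussian elimination) gives α = 19021/6357, β = 7348/6357, γ = 35/2119.

α = 2.9921, β = 1.1559, γ = 0.0165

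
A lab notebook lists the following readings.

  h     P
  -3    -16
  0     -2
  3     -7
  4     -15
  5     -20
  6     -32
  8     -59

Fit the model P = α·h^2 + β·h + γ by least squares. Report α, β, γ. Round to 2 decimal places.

The normal system XᵀX·[α, β, γ]ᵀ = XᵀP is [[6435, 917, 159]; [917, 159, 23]; [159, 23, 7]]·[α, β, γ]ᵀ = [-5875, -797, -151]ᵀ.
Row-reducing yields α = -149249/139769, β = 201836/139769, γ = -288108/139769.

α = -1.07, β = 1.44, γ = -2.06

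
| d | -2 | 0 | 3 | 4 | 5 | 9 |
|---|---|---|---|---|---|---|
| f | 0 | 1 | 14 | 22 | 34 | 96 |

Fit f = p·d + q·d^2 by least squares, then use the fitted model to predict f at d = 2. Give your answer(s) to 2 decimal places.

f̂ = 7.46

Normal-equation sums: Σd·d = 135, Σd·d^2 = 937, Σd^2·d^2 = 7539.
Moment sums: Σd·f = 1164, Σd^2·f = 9104.
Eliminating q: 7539·(row 1) − 937·(row 2) gives 139796·p = 7539·1164 − 937·9104 = 244948, so p = 61237/34949.
Then q = (9104 − 937·(61237/34949))/7539 = 34593/34949.
At d = 2: f̂ = (61237/34949)·(2) + (34593/34949)·(4) = 260846/34949.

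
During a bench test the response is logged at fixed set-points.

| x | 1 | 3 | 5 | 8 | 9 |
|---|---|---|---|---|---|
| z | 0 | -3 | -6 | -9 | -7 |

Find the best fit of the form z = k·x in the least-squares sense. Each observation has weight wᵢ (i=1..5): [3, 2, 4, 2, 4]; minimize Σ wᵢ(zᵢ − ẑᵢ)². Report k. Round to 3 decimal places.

k = -0.932

The normal equations are: 573·k = -534.
k = (-534)/573 = -0.931937.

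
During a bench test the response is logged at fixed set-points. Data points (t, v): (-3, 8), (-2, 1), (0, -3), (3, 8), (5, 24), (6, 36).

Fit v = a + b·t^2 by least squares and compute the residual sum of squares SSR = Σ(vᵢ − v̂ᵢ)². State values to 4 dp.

Entries of AᵀA: Σ1 = 6, Σt^2 = 83, Σt^2·t^2 = 2099.
For Aᵀv: Σv = 74, Σt^2·v = 2044.
Eliminating b: 2099·(row 1) − 83·(row 2) gives 5705·a = 2099·74 − 83·2044 = -14326, so a = -14326/5705.
Then b = (2044 − 83·(-14326/5705))/2099 = 6122/5705.
Residuals: 4868/5705, -4457/5705, -2789/5705, 4868/5705, -1804/5705, -98/815; SSR = 13806/5705.

SSR = 2.4200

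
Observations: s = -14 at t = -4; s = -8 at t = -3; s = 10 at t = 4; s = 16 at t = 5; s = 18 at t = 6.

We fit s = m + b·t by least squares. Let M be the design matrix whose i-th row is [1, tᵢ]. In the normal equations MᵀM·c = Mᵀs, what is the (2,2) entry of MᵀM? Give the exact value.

Row 2 ↔ basis t, column 2 ↔ basis t, so (MᵀM)_{2,2} = Σᵢ (t)·(t) = (-4)·(-4) + (-3)·(-3) + (4)·(4) + (5)·(5) + (6)·(6) = 102.

102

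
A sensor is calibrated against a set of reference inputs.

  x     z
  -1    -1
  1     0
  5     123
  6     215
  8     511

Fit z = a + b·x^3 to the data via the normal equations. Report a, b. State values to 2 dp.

a = -0.88, b = 1.00

The normal equations are: 5·a + 853·b = 848;  853·a + 324427·b = 323448.
Eliminating b: 324427·(row 1) − 853·(row 2) gives 894526·a = 324427·848 − 853·323448 = -787048, so a = -393524/447263.
Then b = (323448 − 853·(-393524/447263))/324427 = 446948/447263.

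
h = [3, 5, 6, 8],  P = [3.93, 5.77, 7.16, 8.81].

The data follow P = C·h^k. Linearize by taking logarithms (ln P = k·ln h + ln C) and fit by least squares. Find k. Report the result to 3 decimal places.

k = 0.834

Taking logs, ln P = k·ln h + ln C, so regress ln P on ln h.
Σln h = 6.5793, Σ(ln h)² = 11.3317, Σln P = 7.2657, Σln h·ln P = 12.3761.
Equations: 11.3317·k + 6.5793·ln C = 12.3761;  6.5793·k + 4·ln C = 7.2657.
Solving (det = 2.0403): k = 0.83402, ln C = 0.44463.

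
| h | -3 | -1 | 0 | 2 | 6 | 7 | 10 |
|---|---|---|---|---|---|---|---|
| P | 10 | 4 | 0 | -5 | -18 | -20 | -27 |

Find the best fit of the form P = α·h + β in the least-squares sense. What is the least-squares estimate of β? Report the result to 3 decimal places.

β = 0.691

MᵀM·[α, β]ᵀ = MᵀP reads: 199·α + 21·β = -562;  21·α + 7·β = -56.
Eliminating β: 7·(row 1) − 21·(row 2) gives 952·α = 7·(-562) − 21·(-56) = -2758, so α = -197/68.
Then β = ((-56) − 21·(-197/68))/7 = 47/68.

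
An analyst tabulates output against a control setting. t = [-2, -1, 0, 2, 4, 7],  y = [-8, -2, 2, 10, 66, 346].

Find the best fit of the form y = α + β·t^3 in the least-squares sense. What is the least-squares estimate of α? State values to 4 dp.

α = 0.8798

Normal-equation sums: Σ1 = 6, Σt^3 = 406, Σt^3·t^3 = 121874.
For Xᵀy: Σy = 414, Σt^3·y = 123048.
XᵀX·[α, β]ᵀ = Xᵀy becomes [[6, 406]; [406, 121874]]·[α, β]ᵀ = [414, 123048]ᵀ.
Eliminating β: 121874·(row 1) − 406·(row 2) gives 566408·α = 121874·414 − 406·123048 = 498348, so α = 124587/141602.
Then β = (123048 − 406·(124587/141602))/121874 = 142551/141602.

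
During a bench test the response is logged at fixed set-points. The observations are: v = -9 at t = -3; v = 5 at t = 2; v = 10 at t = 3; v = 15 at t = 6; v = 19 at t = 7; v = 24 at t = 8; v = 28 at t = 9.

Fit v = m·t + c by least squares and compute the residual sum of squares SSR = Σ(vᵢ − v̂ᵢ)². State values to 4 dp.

SSR = 13.5838

Setting ∂/∂m … = 0 gives: 252·m + 32·c = 734;  32·m + 7·c = 92.
(Σt·t = 252, Σt = 32, Σ1 = 7, Σt·v = 734, Σv = 92.)
det = 252·7 − 32² = 740.
m = (734·7 − 32·92)/740 = 1097/370; c = (252·92 − 32·734)/740 = -76/185.
Residuals: 113/370, -96/185, 561/370, -88/37, -497/370, 128/185, 639/370; SSR = 2513/185.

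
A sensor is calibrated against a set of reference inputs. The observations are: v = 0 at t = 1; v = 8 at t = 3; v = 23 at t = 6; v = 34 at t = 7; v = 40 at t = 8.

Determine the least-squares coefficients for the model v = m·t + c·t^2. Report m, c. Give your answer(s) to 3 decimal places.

m = 0.824, c = 0.536

Normal-equation sums: Σt·t = 159, Σt·t^2 = 1099, Σt^2·t^2 = 7875.
And Σt·v = 720, Σt^2·v = 5126.
Normal equations: [[159, 1099]; [1099, 7875]]·[m, c]ᵀ = [720, 5126]ᵀ.
Determinant 159·7875 − 1099² = 44324.
m = (720·7875 − 1099·5126)/44324 = 2609/3166; c = (159·5126 − 1099·720)/44324 = 11877/22162.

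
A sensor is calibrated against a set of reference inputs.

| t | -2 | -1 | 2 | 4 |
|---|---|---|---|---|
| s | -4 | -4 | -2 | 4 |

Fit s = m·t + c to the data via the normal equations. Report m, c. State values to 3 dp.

m = 1.253, c = -2.440

Normal-equation sums: Σt·t = 25, Σt = 3, Σ1 = 4.
Moment sums: Σt·s = 24, Σs = -6.
MᵀM·[m, c]ᵀ = Mᵀs becomes [[25, 3]; [3, 4]]·[m, c]ᵀ = [24, -6]ᵀ.
det = 25·4 − 3² = 91.
m = (24·4 − 3·(-6))/91 = 114/91; c = (25·(-6) − 3·24)/91 = -222/91.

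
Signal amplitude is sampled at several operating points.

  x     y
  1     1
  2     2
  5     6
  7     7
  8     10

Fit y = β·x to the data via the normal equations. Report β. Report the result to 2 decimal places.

With design matrix M, MᵀM = [[143]] and Mᵀy = [164]ᵀ.
Hence β = 164 / 143 ≈ 1.14685.

β = 1.15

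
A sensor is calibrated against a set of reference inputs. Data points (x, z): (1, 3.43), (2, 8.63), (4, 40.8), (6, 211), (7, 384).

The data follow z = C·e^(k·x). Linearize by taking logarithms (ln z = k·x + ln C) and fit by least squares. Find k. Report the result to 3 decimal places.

k = 0.790

Linearized form: ln z = k·x + ln C. From the 5 transformed points,
Σx = 20.0000, Σ(x)² = 106.0000, Σln z = 18.3990, Σx·ln z = 94.1434.
Normal system: [[106.0000, 20.0000]; [20.0000, 5]]·[k, ln C]ᵀ = [94.1434, 18.3990]ᵀ.
Solving (det = 130.0000): k = 0.79029, ln C = 0.51865.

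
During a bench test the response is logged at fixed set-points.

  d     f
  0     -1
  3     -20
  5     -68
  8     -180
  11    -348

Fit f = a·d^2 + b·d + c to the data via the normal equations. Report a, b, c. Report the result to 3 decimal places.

a = -3.062, b = 2.070, c = -0.455

Compute the Gram sums: Σd^2·d^2 = 19443, Σd^2·d = 1995, Σd^2 = 219, Σd·d = 219, Σd = 27, Σ1 = 5.
And Σd^2·f = -55508, Σd·f = -5668, Σf = -617.
So AᵀA·[a, b, c]ᵀ = Aᵀf: [[19443, 1995, 219]; [1995, 219, 27]; [219, 27, 5]]·[a, b, c]ᵀ = [-55508, -5668, -617]ᵀ.
Row-reducing yields a = -2165/707, b = 8783/4242, c = -643/1414.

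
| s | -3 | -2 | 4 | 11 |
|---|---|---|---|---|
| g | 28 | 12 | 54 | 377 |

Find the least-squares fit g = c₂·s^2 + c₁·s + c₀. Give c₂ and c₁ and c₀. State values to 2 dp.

Sums needed: Σs^2·s^2 = 14994, Σs^2·s = 1360, Σs^2 = 150, Σs·s = 150, Σs = 10, Σ1 = 4.
And Σs^2·g = 46781, Σs·g = 4255, Σg = 471.
Normal equations: [[14994, 1360, 150]; [1360, 150, 10]; [150, 10, 4]]·[c₂, c₁, c₀]ᵀ = [46781, 4255, 471]ᵀ.
Solving the 3×3 system (Gaussian elimination) gives c₂ = 3477/1148, c₁ = 865/1148, c₀ = 2627/1148.

c₂ = 3.03, c₁ = 0.75, c₀ = 2.29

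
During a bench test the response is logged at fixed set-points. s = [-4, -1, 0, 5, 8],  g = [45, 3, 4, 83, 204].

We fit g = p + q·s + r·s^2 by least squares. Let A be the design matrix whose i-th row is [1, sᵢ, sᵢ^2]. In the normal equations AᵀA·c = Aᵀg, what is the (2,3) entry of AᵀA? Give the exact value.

572

Row 2 ↔ basis s, column 3 ↔ basis s^2, so (AᵀA)_{2,3} = Σᵢ (s)·(s^2) = (-4)·(16) + (-1)·(1) + (0)·(0) + (5)·(25) + (8)·(64) = 572.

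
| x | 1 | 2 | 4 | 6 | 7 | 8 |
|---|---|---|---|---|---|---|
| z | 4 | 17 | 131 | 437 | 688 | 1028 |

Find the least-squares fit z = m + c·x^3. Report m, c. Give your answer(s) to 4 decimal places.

The normal equations are: 6·m + 1144·c = 2305;  1144·m + 430610·c = 865236.
det = 6·430610 − 1144² = 1274924.
m = (2305·430610 − 1144·865236)/1274924 = 194719/91066; c = (6·865236 − 1144·2305)/1274924 = 91232/45533.

m = 2.1382, c = 2.0036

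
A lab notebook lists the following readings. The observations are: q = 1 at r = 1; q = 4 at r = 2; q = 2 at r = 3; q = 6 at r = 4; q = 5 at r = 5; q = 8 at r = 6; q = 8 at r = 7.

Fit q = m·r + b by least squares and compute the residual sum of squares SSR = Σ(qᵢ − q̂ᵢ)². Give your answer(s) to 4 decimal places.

SSR = 8.2857

Sums needed: Σr·r = 140, Σr = 28, Σ1 = 7.
Right-hand side: Σr·q = 168, Σq = 34.
Normal equations: [[140, 28]; [28, 7]]·[m, b]ᵀ = [168, 34]ᵀ.
Δ = 140·7 − 28² = 196.
m = (168·7 − 28·34)/196 = 8/7; b = (140·34 − 28·168)/196 = 2/7.
Residuals: -3/7, 10/7, -12/7, 8/7, -1, 6/7, -2/7; SSR = 58/7.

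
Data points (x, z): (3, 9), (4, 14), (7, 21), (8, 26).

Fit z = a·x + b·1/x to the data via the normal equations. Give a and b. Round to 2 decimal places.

a = 3.16, b = 0.58

With design matrix A, AᵀA = [[138, 4]; [4, 5917/28224]] and Aᵀz = [438, 51/4]ᵀ.
Determinant 138·(5917/28224) − 4² = 60827/4704.
a = (438·(5917/28224) − 4·(51/4))/(60827/4704) = 192037/60827; b = (138·(51/4) − 4·438)/(60827/4704) = 35280/60827.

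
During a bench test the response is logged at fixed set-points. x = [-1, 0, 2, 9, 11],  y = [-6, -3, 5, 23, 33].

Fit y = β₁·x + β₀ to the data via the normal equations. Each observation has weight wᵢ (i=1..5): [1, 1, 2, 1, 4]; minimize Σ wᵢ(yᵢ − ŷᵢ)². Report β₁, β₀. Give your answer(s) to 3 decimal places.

β₁ = 3.167, β₀ = -2.372

AᵀWA·[β₁, β₀]ᵀ = AᵀWy reads: 574·β₁ + 56·β₀ = 1685;  56·β₁ + 9·β₀ = 156.
(Σwᵢ·x·x = 574, Σwᵢ·x = 56, Σwᵢ·1 = 9, Σwᵢ·x·y = 1685, Σwᵢ·y = 156.)
det = 574·9 − 56² = 2030.
β₁ = (1685·9 − 56·156)/2030 = 6429/2030; β₀ = (574·156 − 56·1685)/2030 = -344/145.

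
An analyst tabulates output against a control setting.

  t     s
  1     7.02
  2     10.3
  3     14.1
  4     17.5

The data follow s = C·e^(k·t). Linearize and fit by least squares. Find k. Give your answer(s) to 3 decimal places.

k = 0.305

Let Y = ln s. Fitting Y = k·t + ln C by least squares:
XᵀX = [[30.0000, 10.0000]; [10.0000, 4]], rhs = [26.0004, 9.7893]ᵀ  (here Σt = 10.0000, Σ(t)² = 30.0000, Σln s = 9.7893, Σt·ln s = 26.0004).
Solving (det = 20.0000): k = 0.30543, ln C = 1.68373.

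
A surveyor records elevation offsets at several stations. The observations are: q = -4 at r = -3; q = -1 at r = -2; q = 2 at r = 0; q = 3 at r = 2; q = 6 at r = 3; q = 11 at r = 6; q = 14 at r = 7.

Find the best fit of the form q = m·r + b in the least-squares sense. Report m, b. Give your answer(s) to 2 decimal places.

m = 1.66, b = 1.34

Sums needed: Σr·r = 111, Σr = 13, Σ1 = 7.
Right-hand side: Σr·q = 202, Σq = 31.
Normal equations: [[111, 13]; [13, 7]]·[m, b]ᵀ = [202, 31]ᵀ.
Δ = 111·7 − 13² = 608.
m = (202·7 − 13·31)/608 = 1011/608; b = (111·31 − 13·202)/608 = 815/608.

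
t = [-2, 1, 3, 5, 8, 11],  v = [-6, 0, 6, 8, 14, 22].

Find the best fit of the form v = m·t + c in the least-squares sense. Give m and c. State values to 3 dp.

Forming XᵀX = [[224, 26]; [26, 6]] and Xᵀv = [424, 44]ᵀ gives XᵀX·[m, c]ᵀ = Xᵀv.
Δ = 224·6 − 26² = 668.
m = (424·6 − 26·44)/668 = 350/167; c = (224·44 − 26·424)/668 = -292/167.

m = 2.096, c = -1.749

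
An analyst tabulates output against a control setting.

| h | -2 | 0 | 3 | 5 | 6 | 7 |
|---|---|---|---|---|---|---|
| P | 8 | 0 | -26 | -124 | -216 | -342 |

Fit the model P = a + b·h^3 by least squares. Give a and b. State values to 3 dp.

a = 0.329, b = -0.999

The normal equations are: 6·a + 703·b = -700;  703·a + 180723·b = -180228.
(Σ1 = 6, Σh^3 = 703, Σh^3·h^3 = 180723, ΣP = -700, Σh^3·P = -180228.)
Δ = 6·180723 − 703² = 590129.
a = ((-700)·180723 − 703·(-180228))/590129 = 194184/590129; b = (6·(-180228) − 703·(-700))/590129 = -589268/590129.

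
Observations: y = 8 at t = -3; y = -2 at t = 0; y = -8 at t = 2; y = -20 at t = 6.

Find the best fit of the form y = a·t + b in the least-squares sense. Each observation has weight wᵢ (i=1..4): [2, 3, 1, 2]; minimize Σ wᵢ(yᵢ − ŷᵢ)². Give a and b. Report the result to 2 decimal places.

a = -3.09, b = -1.66

Normal-equation sums: Σwᵢ·t·t = 94, Σwᵢ·t = 8, Σwᵢ·1 = 8.
Right-hand side: Σwᵢ·t·y = -304, Σwᵢ·y = -38.
det = 94·8 − 8² = 688.
a = ((-304)·8 − 8·(-38))/688 = -133/43; b = (94·(-38) − 8·(-304))/688 = -285/172.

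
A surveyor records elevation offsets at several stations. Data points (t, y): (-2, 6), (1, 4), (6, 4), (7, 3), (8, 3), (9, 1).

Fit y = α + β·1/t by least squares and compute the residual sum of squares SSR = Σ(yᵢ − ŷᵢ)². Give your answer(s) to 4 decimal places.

SSR = 12.4834

With design matrix A, AᵀA = [[6, 527/504]; [527/504, 336865/254016]] and Aᵀy = [21, 1301/504]ᵀ.
Eliminating β: (336865/254016)·(row 1) − (527/504)·(row 2) gives (1743461/254016)·α = (336865/254016)·21 − (527/504)·(1301/504) = 3194269/127008, so α = 6388538/1743461.
Then β = ((1301/504) − (527/504)·(6388538/1743461))/(336865/254016) = -1643544/1743461.
Residuals: 3250456/1743461, 2228850/1743461, 859230/1743461, -923363/1743461, -952712/1743461, -4462461/1743461; SSR = 21764370/1743461.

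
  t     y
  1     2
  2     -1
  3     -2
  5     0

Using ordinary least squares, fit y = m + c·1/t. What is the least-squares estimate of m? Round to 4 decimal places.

Sums needed: Σ1 = 4, Σ1/t = 61/30, Σ1/t·1/t = 1261/900.
Moment sums: Σy = -1, Σ1/t·y = 5/6.
So MᵀM·[m, c]ᵀ = Mᵀy: [[4, 61/30]; [61/30, 1261/900]]·[m, c]ᵀ = [-1, 5/6]ᵀ.
Δ = 4·(1261/900) − (61/30)² = 147/100.
m = ((-1)·(1261/900) − (61/30)·(5/6))/(147/100) = -398/189; c = (4·(5/6) − (61/30)·(-1))/(147/100) = 230/63.

m = -2.1058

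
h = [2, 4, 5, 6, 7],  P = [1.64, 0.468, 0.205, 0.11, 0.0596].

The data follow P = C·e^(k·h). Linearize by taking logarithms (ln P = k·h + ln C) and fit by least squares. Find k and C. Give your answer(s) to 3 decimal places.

k = -0.672, C = 6.366

Linearized form: ln P = k·h + ln C. From the 5 transformed points,
Over the data: Σh = 24.0000, Σ(h)² = 130.0000, Σln P = -6.8767, Σh·ln P = -42.9558.
Normal system: [[130.0000, 24.0000]; [24.0000, 5]]·[k, ln C]ᵀ = [-42.9558, -6.8767]ᵀ.
Solving (det = 74.0000): k = -0.67214, ln C = 1.85091, so C = exp(1.85091) = 6.36562.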